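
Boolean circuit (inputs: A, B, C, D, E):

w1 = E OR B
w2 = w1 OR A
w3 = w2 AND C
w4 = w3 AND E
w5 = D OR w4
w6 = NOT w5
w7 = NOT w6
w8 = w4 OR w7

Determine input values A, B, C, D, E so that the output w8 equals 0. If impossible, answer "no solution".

A=1, B=0, C=0, D=0, E=0

w8 = w4 OR w7 must be 0, so both w4 = 0 and w7 = 0.
w4 = w3 AND E must be 0, so at least one of w3, E is 0.
w7 = NOT w6 must be 0, so w6 = 1.
Check with A=1, B=0, C=0, D=0, E=0:
w1 = E OR B = 0 OR 0 = 0
w2 = w1 OR A = 0 OR 1 = 1
w3 = w2 AND C = 1 AND 0 = 0
w4 = w3 AND E = 0 AND 0 = 0
w5 = D OR w4 = 0 OR 0 = 0
w6 = NOT w5 = NOT 0 = 1
w7 = NOT w6 = NOT 1 = 0
w8 = w4 OR w7 = 0 OR 0 = 0
So w8 = 0 as required.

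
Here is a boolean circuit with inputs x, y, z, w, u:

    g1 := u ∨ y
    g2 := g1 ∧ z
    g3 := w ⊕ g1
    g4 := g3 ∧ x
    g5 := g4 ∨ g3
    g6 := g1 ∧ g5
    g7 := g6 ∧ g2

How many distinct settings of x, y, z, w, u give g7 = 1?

6

g7 = g6 ∧ g2 must be 1, so both g6 = 1 and g2 = 1.
Satisfying assignments:
  x=0, y=0, z=1, w=0, u=1
  x=0, y=1, z=1, w=0, u=0
  x=0, y=1, z=1, w=0, u=1
  x=1, y=0, z=1, w=0, u=1
  x=1, y=1, z=1, w=0, u=0
  x=1, y=1, z=1, w=0, u=1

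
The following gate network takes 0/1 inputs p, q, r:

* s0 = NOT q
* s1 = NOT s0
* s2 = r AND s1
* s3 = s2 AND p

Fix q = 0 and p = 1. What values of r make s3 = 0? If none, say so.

s3 = s2 AND p must be 0, so at least one of s2, p is 0.
Check with q = 0 and p = 1 and r=1:
s0 = NOT q = NOT 0 = 1
s1 = NOT s0 = NOT 1 = 0
s2 = r AND s1 = 1 AND 0 = 0
s3 = s2 AND p = 0 AND 1 = 0
So s3 = 0.

r=1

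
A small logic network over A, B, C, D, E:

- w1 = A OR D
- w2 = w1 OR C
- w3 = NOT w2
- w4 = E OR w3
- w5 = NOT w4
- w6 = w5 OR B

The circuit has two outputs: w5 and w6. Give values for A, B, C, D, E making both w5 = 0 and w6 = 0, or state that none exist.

Check with A=0, B=0, C=1, D=1, E=1:
w1 = A OR D = 0 OR 1 = 1
w2 = w1 OR C = 1 OR 1 = 1
w3 = NOT w2 = NOT 1 = 0
w4 = E OR w3 = 1 OR 0 = 1
w5 = NOT w4 = NOT 1 = 0
w6 = w5 OR B = 0 OR 0 = 0
So w5 = 0 and w6 = 0.

A=0, B=0, C=1, D=1, E=1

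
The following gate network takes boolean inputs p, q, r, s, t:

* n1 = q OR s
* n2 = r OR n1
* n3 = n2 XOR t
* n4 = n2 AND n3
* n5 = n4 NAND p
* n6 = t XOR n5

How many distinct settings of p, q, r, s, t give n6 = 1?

9

n6 = t XOR n5 must be 1, so t and n5 differ.
Enumerating the 32 input combinations, 9 give n6 = 1 and 23 give n6 = 0.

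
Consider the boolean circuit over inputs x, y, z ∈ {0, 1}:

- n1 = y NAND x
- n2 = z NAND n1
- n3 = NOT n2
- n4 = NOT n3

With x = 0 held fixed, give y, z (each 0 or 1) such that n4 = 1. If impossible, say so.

y=0, z=0

n4 = NOT n3 must be 1, so n3 = 0.
Check with x = 0 and y=0, z=0:
n1 = y NAND x = 0 NAND 0 = 1
n2 = z NAND n1 = 0 NAND 1 = 1
n3 = NOT n2 = NOT 1 = 0
n4 = NOT n3 = NOT 0 = 1
So n4 = 1.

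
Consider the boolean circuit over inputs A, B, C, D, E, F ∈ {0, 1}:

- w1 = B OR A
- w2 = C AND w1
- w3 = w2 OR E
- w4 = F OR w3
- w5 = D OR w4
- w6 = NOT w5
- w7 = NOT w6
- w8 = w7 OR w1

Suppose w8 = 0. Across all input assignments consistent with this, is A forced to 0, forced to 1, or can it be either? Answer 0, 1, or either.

0

w8 = w7 OR w1 must be 0, so both w7 = 0 and w1 = 0.
Every assignment with w8 = 0 has A = 0; there are 2 such assignment(s).
  A=0, B=0, C=0, D=0, E=0, F=0
  A=0, B=0, C=1, D=0, E=0, F=0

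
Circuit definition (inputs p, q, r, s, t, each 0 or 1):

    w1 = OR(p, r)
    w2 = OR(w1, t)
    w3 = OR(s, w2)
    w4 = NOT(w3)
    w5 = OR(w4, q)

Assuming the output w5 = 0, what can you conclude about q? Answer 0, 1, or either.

w5 = OR(w4, q) must be 0, so both w4 = 0 and q = 0.
Every assignment with w5 = 0 has q = 0; there are 15 such assignment(s).

0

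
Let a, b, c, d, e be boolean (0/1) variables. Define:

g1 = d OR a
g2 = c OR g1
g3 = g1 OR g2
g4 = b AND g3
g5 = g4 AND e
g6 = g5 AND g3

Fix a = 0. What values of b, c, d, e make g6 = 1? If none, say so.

g6 = g5 AND g3 must be 1, so both g5 = 1 and g3 = 1.
Check with a = 0 and b=1, c=1, d=0, e=1:
g1 = d OR a = 0 OR 0 = 0
g2 = c OR g1 = 1 OR 0 = 1
g3 = g1 OR g2 = 0 OR 1 = 1
g4 = b AND g3 = 1 AND 1 = 1
g5 = g4 AND e = 1 AND 1 = 1
g6 = g5 AND g3 = 1 AND 1 = 1
So g6 = 1.

b=1, c=1, d=0, e=1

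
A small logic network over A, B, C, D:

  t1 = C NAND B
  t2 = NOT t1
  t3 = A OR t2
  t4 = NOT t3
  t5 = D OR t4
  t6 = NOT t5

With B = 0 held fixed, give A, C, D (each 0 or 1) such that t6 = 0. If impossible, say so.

A=1, C=1, D=1

t6 = NOT t5 must be 0, so t5 = 1.
Check with B = 0 and A=1, C=1, D=1:
t1 = C NAND B = 1 NAND 0 = 1
t2 = NOT t1 = NOT 1 = 0
t3 = A OR t2 = 1 OR 0 = 1
t4 = NOT t3 = NOT 1 = 0
t5 = D OR t4 = 1 OR 0 = 1
t6 = NOT t5 = NOT 1 = 0
So t6 = 0.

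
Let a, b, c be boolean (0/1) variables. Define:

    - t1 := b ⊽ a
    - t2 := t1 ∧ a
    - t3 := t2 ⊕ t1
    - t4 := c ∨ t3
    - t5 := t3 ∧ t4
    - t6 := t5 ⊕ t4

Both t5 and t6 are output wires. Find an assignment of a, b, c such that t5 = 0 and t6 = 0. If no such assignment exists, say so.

Check with a=1 b=1 c=0:
t1 = b ⊽ a = 1 ⊽ 1 = 0
t2 = t1 ∧ a = 0 ∧ 1 = 0
t3 = t2 ⊕ t1 = 0 ⊕ 0 = 0
t4 = c ∨ t3 = 0 ∨ 0 = 0
t5 = t3 ∧ t4 = 0 ∧ 0 = 0
t6 = t5 ⊕ t4 = 0 ⊕ 0 = 0
So t5 = 0 and t6 = 0.

a=1 b=1 c=0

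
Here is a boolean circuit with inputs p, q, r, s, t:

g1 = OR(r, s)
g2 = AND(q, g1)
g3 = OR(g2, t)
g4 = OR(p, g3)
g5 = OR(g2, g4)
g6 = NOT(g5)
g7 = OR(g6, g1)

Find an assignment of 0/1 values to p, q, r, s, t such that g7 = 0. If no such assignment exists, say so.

g7 = OR(g6, g1) must be 0, so both g6 = 0 and g1 = 0.
g6 = NOT(g5) must be 0, so g5 = 1.
Check with p=0, q=1, r=0, s=0, t=1:
g1 = OR(r, s) = OR(0, 0) = 0
g2 = AND(q, g1) = AND(1, 0) = 0
g3 = OR(g2, t) = OR(0, 1) = 1
g4 = OR(p, g3) = OR(0, 1) = 1
g5 = OR(g2, g4) = OR(0, 1) = 1
g6 = NOT(g5) = NOT 1 = 0
g7 = OR(g6, g1) = OR(0, 0) = 0
So g7 = 0 as required.

p=0, q=1, r=0, s=0, t=1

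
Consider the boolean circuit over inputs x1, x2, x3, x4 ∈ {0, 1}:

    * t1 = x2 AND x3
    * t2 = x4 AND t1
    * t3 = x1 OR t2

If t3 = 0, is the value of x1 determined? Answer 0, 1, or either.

t3 = x1 OR t2 must be 0, so both x1 = 0 and t2 = 0.
t2 = x4 AND t1 must be 0, so at least one of x4, t1 is 0.
Every assignment with t3 = 0 has x1 = 0; there are 7 such assignment(s).

0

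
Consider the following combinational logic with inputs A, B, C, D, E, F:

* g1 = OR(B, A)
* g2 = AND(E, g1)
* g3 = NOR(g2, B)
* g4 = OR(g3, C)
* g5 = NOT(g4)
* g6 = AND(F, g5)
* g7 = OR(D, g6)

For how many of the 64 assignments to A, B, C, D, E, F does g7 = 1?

g7 = OR(D, g6) must be 1, so at least one of D, g6 is 1.
Enumerating the 64 input combinations, 37 give g7 = 1 and 27 give g7 = 0.

37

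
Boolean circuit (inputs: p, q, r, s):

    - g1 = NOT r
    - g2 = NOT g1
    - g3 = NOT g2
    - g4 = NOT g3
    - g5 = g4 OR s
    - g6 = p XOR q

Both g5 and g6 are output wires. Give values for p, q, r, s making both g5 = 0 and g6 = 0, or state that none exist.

p=0, q=0, r=0, s=0

Check with p=0, q=0, r=0, s=0:
g1 = NOT r = NOT 0 = 1
g2 = NOT g1 = NOT 1 = 0
g3 = NOT g2 = NOT 0 = 1
g4 = NOT g3 = NOT 1 = 0
g5 = g4 OR s = 0 OR 0 = 0
g6 = p XOR q = 0 XOR 0 = 0
So g5 = 0 and g6 = 0.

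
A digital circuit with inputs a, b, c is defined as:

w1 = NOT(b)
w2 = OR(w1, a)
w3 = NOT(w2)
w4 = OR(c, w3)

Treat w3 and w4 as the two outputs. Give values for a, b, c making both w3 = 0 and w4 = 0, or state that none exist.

Check with a=1, b=1, c=0:
w1 = NOT(b) = NOT 1 = 0
w2 = OR(w1, a) = OR(0, 1) = 1
w3 = NOT(w2) = NOT 1 = 0
w4 = OR(c, w3) = OR(0, 0) = 0
So w3 = 0 and w4 = 0.

a=1, b=1, c=0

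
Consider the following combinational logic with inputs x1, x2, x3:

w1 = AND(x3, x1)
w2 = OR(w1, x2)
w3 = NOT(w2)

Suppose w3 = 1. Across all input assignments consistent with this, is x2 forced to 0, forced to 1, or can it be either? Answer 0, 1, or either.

w3 = NOT(w2) must be 1, so w2 = 0.
w2 = OR(w1, x2) must be 0, so both w1 = 0 and x2 = 0.
Every assignment with w3 = 1 has x2 = 0; there are 3 such assignment(s).
  x1=0, x2=0, x3=0
  x1=0, x2=0, x3=1
  x1=1, x2=0, x3=0

0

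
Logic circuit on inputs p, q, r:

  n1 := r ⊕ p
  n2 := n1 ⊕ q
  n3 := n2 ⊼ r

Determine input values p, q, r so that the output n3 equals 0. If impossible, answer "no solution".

Check with p=0, q=0, r=1:
n1 = r ⊕ p = 1 ⊕ 0 = 1
n2 = n1 ⊕ q = 1 ⊕ 0 = 1
n3 = n2 ⊼ r = 1 ⊼ 1 = 0
So n3 = 0 as required.

p=0, q=0, r=1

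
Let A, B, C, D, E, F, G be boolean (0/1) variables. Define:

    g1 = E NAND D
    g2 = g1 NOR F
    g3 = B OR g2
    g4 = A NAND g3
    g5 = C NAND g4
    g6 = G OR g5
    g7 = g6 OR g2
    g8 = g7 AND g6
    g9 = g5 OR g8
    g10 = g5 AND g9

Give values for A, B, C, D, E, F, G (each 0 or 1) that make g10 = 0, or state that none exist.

g10 = g5 AND g9 must be 0, so at least one of g5, g9 is 0.
Check with A=0 B=1 C=1 D=0 E=1 F=1 G=0:
g1 = E NAND D = 1 NAND 0 = 1
g2 = g1 NOR F = 1 NOR 1 = 0
g3 = B OR g2 = 1 OR 0 = 1
g4 = A NAND g3 = 0 NAND 1 = 1
g5 = C NAND g4 = 1 NAND 1 = 0
g6 = G OR g5 = 0 OR 0 = 0
g7 = g6 OR g2 = 0 OR 0 = 0
g8 = g7 AND g6 = 0 AND 0 = 0
g9 = g5 OR g8 = 0 OR 0 = 0
g10 = g5 AND g9 = 0 AND 0 = 0
So g10 = 0 as required.

A=0 B=1 C=1 D=0 E=1 F=1 G=0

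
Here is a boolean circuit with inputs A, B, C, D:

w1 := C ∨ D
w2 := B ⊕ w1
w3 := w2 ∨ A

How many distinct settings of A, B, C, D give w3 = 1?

12

w3 = w2 ∨ A must be 1, so at least one of w2, A is 1.
Enumerating the 16 input combinations, 12 give w3 = 1 and 4 give w3 = 0.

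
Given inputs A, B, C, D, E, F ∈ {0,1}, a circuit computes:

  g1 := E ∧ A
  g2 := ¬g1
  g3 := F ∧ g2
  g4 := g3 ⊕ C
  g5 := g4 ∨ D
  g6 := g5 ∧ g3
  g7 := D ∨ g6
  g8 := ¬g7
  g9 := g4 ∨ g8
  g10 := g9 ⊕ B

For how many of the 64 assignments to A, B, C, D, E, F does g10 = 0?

g10 = g9 ⊕ B must be 0, so g9 and B are equal.
Enumerating the 64 input combinations, 32 give g10 = 0 and 32 give g10 = 1.

32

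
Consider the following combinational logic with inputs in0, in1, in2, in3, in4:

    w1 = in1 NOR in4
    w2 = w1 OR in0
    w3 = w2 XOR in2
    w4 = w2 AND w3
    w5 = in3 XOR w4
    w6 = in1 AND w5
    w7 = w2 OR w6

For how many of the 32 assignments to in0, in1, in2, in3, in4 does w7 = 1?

w7 = w2 OR w6 must be 1, so at least one of w2, w6 is 1.
Enumerating the 32 input combinations, 24 give w7 = 1 and 8 give w7 = 0.

24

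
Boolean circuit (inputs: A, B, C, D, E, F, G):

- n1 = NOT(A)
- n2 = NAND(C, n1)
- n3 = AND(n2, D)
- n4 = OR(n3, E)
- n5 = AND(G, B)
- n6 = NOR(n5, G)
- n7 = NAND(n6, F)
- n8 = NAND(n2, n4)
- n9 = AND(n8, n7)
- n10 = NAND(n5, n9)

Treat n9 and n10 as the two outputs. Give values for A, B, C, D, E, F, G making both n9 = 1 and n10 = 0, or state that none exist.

Check with A=0 B=1 C=0 D=0 E=0 F=1 G=1:
n1 = NOT(A) = NOT 0 = 1
n2 = NAND(C, n1) = NAND(0, 1) = 1
n3 = AND(n2, D) = AND(1, 0) = 0
n4 = OR(n3, E) = OR(0, 0) = 0
n5 = AND(G, B) = AND(1, 1) = 1
n6 = NOR(n5, G) = NOR(1, 1) = 0
n7 = NAND(n6, F) = NAND(0, 1) = 1
n8 = NAND(n2, n4) = NAND(1, 0) = 1
n9 = AND(n8, n7) = AND(1, 1) = 1
n10 = NAND(n5, n9) = NAND(1, 1) = 0
So n9 = 1 and n10 = 0.

A=0 B=1 C=0 D=0 E=0 F=1 G=1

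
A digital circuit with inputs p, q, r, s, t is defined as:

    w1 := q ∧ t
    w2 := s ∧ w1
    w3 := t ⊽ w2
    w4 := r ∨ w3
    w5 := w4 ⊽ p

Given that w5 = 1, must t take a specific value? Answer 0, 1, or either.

w5 = w4 ⊽ p must be 1, so both w4 = 0 and p = 0.
w4 = r ∨ w3 must be 0, so both r = 0 and w3 = 0.
Every assignment with w5 = 1 has t = 1; there are 4 such assignment(s).
  p=0, q=0, r=0, s=0, t=1
  p=0, q=0, r=0, s=1, t=1
  p=0, q=1, r=0, s=0, t=1
  p=0, q=1, r=0, s=1, t=1

1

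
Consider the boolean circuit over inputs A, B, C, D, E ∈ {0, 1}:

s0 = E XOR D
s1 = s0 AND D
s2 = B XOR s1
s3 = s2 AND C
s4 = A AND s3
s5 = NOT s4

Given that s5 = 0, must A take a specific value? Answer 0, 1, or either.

1

s5 = NOT s4 must be 0, so s4 = 1.
Every assignment with s5 = 0 has A = 1; there are 4 such assignment(s).
  A=1, B=0, C=1, D=1, E=0
  A=1, B=1, C=1, D=0, E=0
  A=1, B=1, C=1, D=0, E=1
  A=1, B=1, C=1, D=1, E=1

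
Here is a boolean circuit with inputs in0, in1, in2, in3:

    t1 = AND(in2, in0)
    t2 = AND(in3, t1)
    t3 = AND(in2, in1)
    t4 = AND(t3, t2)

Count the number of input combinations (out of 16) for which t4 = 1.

t4 = AND(t3, t2) must be 1, so both t3 = 1 and t2 = 1.
t3 = AND(in2, in1) must be 1, so both in2 = 1 and in1 = 1.
Satisfying assignments:
  in0=1, in1=1, in2=1, in3=1

1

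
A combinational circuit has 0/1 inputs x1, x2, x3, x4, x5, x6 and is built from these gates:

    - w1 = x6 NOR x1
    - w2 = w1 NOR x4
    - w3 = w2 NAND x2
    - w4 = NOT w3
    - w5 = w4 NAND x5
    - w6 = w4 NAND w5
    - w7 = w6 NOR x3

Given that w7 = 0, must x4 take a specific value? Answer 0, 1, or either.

either

Both values of x4 occur among assignments with w7 = 0:
  x4=0: x1=0, x2=0, x3=0, x4=0, x5=0, x6=0
  x4=1: x1=0, x2=0, x3=0, x4=1, x5=0, x6=0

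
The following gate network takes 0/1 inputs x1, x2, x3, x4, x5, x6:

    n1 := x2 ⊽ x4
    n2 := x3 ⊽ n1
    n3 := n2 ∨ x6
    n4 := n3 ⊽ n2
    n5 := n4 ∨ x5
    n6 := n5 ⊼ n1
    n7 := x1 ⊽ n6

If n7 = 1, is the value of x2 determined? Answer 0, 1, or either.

n7 = x1 ⊽ n6 must be 1, so both x1 = 0 and n6 = 0.
n6 = n5 ⊼ n1 must be 0, so both n5 = 1 and n1 = 1.
n5 = n4 ∨ x5 must be 1, so at least one of n4, x5 is 1.
Every assignment with n7 = 1 has x2 = 0; there are 6 such assignment(s).

0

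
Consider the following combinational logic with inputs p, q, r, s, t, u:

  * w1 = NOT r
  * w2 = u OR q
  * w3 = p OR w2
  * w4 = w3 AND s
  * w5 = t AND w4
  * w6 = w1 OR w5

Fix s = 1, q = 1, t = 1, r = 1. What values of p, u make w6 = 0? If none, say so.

no solution exists

With s = 1, q = 1, t = 1, r = 1 fixed, none of the 4 settings of p, u give w6 = 0.
For example, with p=1, u=0:
w1 = NOT r = NOT 1 = 0
w2 = u OR q = 0 OR 1 = 1
w3 = p OR w2 = 1 OR 1 = 1
w4 = w3 AND s = 1 AND 1 = 1
w5 = t AND w4 = 1 AND 1 = 1
w6 = w1 OR w5 = 0 OR 1 = 1
giving w6 = 1 ≠ 0.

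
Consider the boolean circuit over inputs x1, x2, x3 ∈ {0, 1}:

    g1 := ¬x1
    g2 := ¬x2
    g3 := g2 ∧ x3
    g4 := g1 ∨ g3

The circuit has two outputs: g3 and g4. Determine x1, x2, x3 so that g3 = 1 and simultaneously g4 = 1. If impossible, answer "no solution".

Check with x1=1 x2=0 x3=1:
g1 = ¬x1 = ¬1 = 0
g2 = ¬x2 = ¬0 = 1
g3 = g2 ∧ x3 = 1 ∧ 1 = 1
g4 = g1 ∨ g3 = 0 ∨ 1 = 1
So g3 = 1 and g4 = 1.

x1=1 x2=0 x3=1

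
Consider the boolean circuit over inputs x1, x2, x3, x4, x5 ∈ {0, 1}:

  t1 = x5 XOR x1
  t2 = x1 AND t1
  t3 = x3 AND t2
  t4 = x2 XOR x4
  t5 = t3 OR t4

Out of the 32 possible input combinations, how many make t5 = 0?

t5 = t3 OR t4 must be 0, so both t3 = 0 and t4 = 0.
t3 = x3 AND t2 must be 0, so at least one of x3, t2 is 0.
t4 = x2 XOR x4 must be 0, so x2 and x4 are equal.
Enumerating the 32 input combinations, 14 give t5 = 0 and 18 give t5 = 1.

14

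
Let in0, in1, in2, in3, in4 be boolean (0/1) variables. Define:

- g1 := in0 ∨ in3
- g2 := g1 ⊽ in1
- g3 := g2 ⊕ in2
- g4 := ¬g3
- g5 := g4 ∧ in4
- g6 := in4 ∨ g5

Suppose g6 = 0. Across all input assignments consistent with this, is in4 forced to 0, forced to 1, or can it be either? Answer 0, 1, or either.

g6 = in4 ∨ g5 must be 0, so both in4 = 0 and g5 = 0.
Every assignment with g6 = 0 has in4 = 0; there are 16 such assignment(s).

0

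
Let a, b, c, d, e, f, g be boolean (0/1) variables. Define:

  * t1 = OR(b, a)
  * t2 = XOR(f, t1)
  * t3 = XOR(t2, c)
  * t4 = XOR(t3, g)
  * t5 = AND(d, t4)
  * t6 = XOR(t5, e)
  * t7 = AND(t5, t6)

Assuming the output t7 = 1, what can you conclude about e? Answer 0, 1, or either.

0

t7 = AND(t5, t6) must be 1, so both t5 = 1 and t6 = 1.
t5 = AND(d, t4) must be 1, so both d = 1 and t4 = 1.
Every assignment with t7 = 1 has e = 0; there are 16 such assignment(s).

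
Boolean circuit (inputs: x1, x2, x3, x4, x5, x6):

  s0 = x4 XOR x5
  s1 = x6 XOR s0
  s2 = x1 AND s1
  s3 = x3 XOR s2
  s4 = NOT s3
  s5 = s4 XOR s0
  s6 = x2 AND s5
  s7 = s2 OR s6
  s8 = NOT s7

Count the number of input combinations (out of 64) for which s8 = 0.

s8 = NOT s7 must be 0, so s7 = 1.
Enumerating the 64 input combinations, 28 give s8 = 0 and 36 give s8 = 1.

28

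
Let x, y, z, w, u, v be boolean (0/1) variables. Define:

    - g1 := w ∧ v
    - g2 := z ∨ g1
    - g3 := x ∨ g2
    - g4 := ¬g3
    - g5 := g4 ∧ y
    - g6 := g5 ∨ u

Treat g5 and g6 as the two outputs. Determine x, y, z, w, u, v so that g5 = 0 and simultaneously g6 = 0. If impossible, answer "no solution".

x=1 y=0 z=0 w=1 u=0 v=0

Check with x=1 y=0 z=0 w=1 u=0 v=0:
g1 = w ∧ v = 1 ∧ 0 = 0
g2 = z ∨ g1 = 0 ∨ 0 = 0
g3 = x ∨ g2 = 1 ∨ 0 = 1
g4 = ¬g3 = ¬1 = 0
g5 = g4 ∧ y = 0 ∧ 0 = 0
g6 = g5 ∨ u = 0 ∨ 0 = 0
So g5 = 0 and g6 = 0.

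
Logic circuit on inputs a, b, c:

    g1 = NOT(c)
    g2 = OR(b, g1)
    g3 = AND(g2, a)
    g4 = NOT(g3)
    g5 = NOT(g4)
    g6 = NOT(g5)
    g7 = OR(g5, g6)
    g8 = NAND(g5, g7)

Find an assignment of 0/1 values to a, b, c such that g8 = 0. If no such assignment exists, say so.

a=1 b=1 c=0

Check with a=1 b=1 c=0:
g1 = NOT(c) = NOT 0 = 1
g2 = OR(b, g1) = OR(1, 1) = 1
g3 = AND(g2, a) = AND(1, 1) = 1
g4 = NOT(g3) = NOT 1 = 0
g5 = NOT(g4) = NOT 0 = 1
g6 = NOT(g5) = NOT 1 = 0
g7 = OR(g5, g6) = OR(1, 0) = 1
g8 = NAND(g5, g7) = NAND(1, 1) = 0
So g8 = 0 as required.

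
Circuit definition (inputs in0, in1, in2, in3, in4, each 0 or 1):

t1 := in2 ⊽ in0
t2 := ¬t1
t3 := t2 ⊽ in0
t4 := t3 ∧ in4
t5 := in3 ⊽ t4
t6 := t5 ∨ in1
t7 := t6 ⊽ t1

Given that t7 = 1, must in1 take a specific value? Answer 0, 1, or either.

0

t7 = t6 ⊽ t1 must be 1, so both t6 = 0 and t1 = 0.
t6 = t5 ∨ in1 must be 0, so both t5 = 0 and in1 = 0.
t1 = in2 ⊽ in0 must be 0, so at least one of in2, in0 is 1.
Every assignment with t7 = 1 has in1 = 0; there are 6 such assignment(s).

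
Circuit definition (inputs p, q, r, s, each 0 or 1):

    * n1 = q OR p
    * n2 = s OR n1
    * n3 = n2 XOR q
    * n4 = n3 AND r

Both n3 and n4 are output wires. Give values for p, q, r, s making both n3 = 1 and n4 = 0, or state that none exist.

Check with p=0, q=0, r=0, s=1:
n1 = q OR p = 0 OR 0 = 0
n2 = s OR n1 = 1 OR 0 = 1
n3 = n2 XOR q = 1 XOR 0 = 1
n4 = n3 AND r = 1 AND 0 = 0
So n3 = 1 and n4 = 0.

p=0, q=0, r=0, s=1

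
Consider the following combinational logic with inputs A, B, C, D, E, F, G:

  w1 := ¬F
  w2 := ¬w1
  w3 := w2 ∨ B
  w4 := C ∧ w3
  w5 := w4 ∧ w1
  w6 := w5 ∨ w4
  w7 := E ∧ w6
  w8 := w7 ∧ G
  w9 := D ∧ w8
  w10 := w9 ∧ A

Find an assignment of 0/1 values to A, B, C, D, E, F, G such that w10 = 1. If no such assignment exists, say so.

Check with A=1, B=1, C=1, D=1, E=1, F=0, G=1:
w1 = ¬F = ¬0 = 1
w2 = ¬w1 = ¬1 = 0
w3 = w2 ∨ B = 0 ∨ 1 = 1
w4 = C ∧ w3 = 1 ∧ 1 = 1
w5 = w4 ∧ w1 = 1 ∧ 1 = 1
w6 = w5 ∨ w4 = 1 ∨ 1 = 1
w7 = E ∧ w6 = 1 ∧ 1 = 1
w8 = w7 ∧ G = 1 ∧ 1 = 1
w9 = D ∧ w8 = 1 ∧ 1 = 1
w10 = w9 ∧ A = 1 ∧ 1 = 1
So w10 = 1 as required.

A=1, B=1, C=1, D=1, E=1, F=0, G=1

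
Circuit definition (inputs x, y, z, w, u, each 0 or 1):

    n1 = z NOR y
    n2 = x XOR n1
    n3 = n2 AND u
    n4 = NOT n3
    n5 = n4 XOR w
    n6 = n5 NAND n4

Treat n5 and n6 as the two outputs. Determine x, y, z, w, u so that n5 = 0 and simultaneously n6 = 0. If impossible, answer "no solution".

Across all 32 input combinations, none give both n5 = 0 and n6 = 0.

no solution exists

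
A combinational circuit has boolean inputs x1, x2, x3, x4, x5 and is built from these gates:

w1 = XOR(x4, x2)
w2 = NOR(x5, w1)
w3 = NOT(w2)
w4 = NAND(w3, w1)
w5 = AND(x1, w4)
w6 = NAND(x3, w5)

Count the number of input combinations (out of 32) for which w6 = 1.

w6 = NAND(x3, w5) must be 1, so at least one of x3, w5 is 0.
Enumerating the 32 input combinations, 28 give w6 = 1 and 4 give w6 = 0.

28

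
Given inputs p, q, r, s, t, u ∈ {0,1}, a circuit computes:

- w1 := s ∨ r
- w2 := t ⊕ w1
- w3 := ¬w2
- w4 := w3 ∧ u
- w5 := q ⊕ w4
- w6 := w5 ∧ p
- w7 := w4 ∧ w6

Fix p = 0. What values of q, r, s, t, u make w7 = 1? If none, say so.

no solution exists

With p = 0 fixed, none of the 32 settings of q, r, s, t, u give w7 = 1.
For example, with q=1, r=0, s=0, t=1, u=0:
w1 = s ∨ r = 0 ∨ 0 = 0
w2 = t ⊕ w1 = 1 ⊕ 0 = 1
w3 = ¬w2 = ¬1 = 0
w4 = w3 ∧ u = 0 ∧ 0 = 0
w5 = q ⊕ w4 = 1 ⊕ 0 = 1
w6 = w5 ∧ p = 1 ∧ 0 = 0
w7 = w4 ∧ w6 = 0 ∧ 0 = 0
giving w7 = 0 ≠ 1.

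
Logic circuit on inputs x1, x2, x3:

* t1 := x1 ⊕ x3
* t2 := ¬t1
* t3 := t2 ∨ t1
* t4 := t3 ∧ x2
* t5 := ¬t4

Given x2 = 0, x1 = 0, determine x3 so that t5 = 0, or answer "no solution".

no solution exists

With x2 = 0, x1 = 0 fixed, none of the 2 settings of x3 give t5 = 0.
For example, with x3=0:
t1 = x1 ⊕ x3 = 0 ⊕ 0 = 0
t2 = ¬t1 = ¬0 = 1
t3 = t2 ∨ t1 = 1 ∨ 0 = 1
t4 = t3 ∧ x2 = 1 ∧ 0 = 0
t5 = ¬t4 = ¬0 = 1
giving t5 = 1 ≠ 0.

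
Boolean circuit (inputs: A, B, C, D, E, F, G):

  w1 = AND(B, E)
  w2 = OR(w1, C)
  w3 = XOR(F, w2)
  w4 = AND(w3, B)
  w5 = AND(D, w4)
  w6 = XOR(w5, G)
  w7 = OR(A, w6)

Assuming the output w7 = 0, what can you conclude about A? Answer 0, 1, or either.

0

w7 = OR(A, w6) must be 0, so both A = 0 and w6 = 0.
w6 = XOR(w5, G) must be 0, so w5 and G are equal.
Every assignment with w7 = 0 has A = 0; there are 32 such assignment(s).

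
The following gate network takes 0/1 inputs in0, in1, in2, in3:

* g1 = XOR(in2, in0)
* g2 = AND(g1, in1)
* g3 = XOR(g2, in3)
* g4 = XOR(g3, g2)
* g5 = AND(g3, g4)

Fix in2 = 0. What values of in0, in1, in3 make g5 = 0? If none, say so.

Check with in2 = 0 and in0=0, in1=1, in3=0:
g1 = XOR(in2, in0) = XOR(0, 0) = 0
g2 = AND(g1, in1) = AND(0, 1) = 0
g3 = XOR(g2, in3) = XOR(0, 0) = 0
g4 = XOR(g3, g2) = XOR(0, 0) = 0
g5 = AND(g3, g4) = AND(0, 0) = 0
So g5 = 0.

in0=0, in1=1, in3=0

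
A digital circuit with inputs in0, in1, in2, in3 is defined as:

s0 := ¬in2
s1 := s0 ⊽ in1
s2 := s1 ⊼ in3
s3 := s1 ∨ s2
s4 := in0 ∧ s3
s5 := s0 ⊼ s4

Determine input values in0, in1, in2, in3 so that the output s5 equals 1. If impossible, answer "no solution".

in0=0, in1=1, in2=0, in3=1

Check with in0=0, in1=1, in2=0, in3=1:
s0 = ¬in2 = ¬0 = 1
s1 = s0 ⊽ in1 = 1 ⊽ 1 = 0
s2 = s1 ⊼ in3 = 0 ⊼ 1 = 1
s3 = s1 ∨ s2 = 0 ∨ 1 = 1
s4 = in0 ∧ s3 = 0 ∧ 1 = 0
s5 = s0 ⊼ s4 = 1 ⊼ 0 = 1
So s5 = 1 as required.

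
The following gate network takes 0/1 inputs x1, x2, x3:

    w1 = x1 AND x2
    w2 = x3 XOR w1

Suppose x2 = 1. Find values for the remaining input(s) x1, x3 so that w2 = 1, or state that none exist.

x1=0, x3=1

w2 = x3 XOR w1 must be 1, so x3 and w1 differ.
Check with x2 = 1 and x1=0, x3=1:
w1 = x1 AND x2 = 0 AND 1 = 0
w2 = x3 XOR w1 = 1 XOR 0 = 1
So w2 = 1.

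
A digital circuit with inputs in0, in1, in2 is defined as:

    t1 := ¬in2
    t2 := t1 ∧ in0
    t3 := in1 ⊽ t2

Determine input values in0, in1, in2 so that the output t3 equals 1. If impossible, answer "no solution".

t3 = in1 ⊽ t2 must be 1, so both in1 = 0 and t2 = 0.
Check with in0=1, in1=0, in2=1:
t1 = ¬in2 = ¬1 = 0
t2 = t1 ∧ in0 = 0 ∧ 1 = 0
t3 = in1 ⊽ t2 = 0 ⊽ 0 = 1
So t3 = 1 as required.

in0=1, in1=0, in2=1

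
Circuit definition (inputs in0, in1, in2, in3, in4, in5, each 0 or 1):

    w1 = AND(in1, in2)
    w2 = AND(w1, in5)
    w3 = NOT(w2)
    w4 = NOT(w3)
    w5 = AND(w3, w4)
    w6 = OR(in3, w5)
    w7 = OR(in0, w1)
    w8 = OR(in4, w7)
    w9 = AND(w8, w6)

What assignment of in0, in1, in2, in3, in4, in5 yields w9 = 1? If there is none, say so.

w9 = AND(w8, w6) must be 1, so both w8 = 1 and w6 = 1.
Check with in0=0, in1=0, in2=0, in3=1, in4=1, in5=1:
w1 = AND(in1, in2) = AND(0, 0) = 0
w2 = AND(w1, in5) = AND(0, 1) = 0
w3 = NOT(w2) = NOT 0 = 1
w4 = NOT(w3) = NOT 1 = 0
w5 = AND(w3, w4) = AND(1, 0) = 0
w6 = OR(in3, w5) = OR(1, 0) = 1
w7 = OR(in0, w1) = OR(0, 0) = 0
w8 = OR(in4, w7) = OR(1, 0) = 1
w9 = AND(w8, w6) = AND(1, 1) = 1
So w9 = 1 as required.

in0=0, in1=0, in2=0, in3=1, in4=1, in5=1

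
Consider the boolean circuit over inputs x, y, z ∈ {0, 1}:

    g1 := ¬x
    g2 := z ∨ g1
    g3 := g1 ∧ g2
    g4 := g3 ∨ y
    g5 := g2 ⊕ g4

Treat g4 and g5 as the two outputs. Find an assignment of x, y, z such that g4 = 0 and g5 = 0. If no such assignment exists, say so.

Check with x=1, y=0, z=0:
g1 = ¬x = ¬1 = 0
g2 = z ∨ g1 = 0 ∨ 0 = 0
g3 = g1 ∧ g2 = 0 ∧ 0 = 0
g4 = g3 ∨ y = 0 ∨ 0 = 0
g5 = g2 ⊕ g4 = 0 ⊕ 0 = 0
So g4 = 0 and g5 = 0.

x=1, y=0, z=0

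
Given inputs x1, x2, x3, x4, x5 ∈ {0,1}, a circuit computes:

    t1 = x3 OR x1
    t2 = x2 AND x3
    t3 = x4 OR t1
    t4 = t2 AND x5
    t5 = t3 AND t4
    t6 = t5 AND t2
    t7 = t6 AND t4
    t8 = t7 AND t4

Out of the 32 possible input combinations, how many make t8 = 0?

28

t8 = t7 AND t4 must be 0, so at least one of t7, t4 is 0.
Enumerating the 32 input combinations, 28 give t8 = 0 and 4 give t8 = 1.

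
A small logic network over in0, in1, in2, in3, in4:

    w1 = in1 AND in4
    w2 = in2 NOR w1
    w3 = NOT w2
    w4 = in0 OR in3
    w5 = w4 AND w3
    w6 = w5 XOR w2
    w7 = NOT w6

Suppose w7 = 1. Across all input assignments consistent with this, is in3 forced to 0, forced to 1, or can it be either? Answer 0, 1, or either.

0

w7 = NOT w6 must be 1, so w6 = 0.
Every assignment with w7 = 1 has in3 = 0; there are 5 such assignment(s).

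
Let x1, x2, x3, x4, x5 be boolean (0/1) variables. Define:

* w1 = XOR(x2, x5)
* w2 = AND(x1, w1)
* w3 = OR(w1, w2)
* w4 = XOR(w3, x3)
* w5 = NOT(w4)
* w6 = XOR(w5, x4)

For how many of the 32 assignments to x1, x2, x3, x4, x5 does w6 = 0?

w6 = XOR(w5, x4) must be 0, so w5 and x4 are equal.
Enumerating the 32 input combinations, 16 give w6 = 0 and 16 give w6 = 1.

16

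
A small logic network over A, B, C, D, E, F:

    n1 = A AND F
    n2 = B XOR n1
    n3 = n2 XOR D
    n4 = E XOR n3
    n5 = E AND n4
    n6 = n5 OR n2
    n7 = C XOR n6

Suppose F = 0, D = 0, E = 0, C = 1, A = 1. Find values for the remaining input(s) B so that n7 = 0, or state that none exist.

n7 = C XOR n6 must be 0, so C and n6 are equal.
Check with F = 0, D = 0, E = 0, C = 1, A = 1 and B=1:
n1 = A AND F = 1 AND 0 = 0
n2 = B XOR n1 = 1 XOR 0 = 1
n3 = n2 XOR D = 1 XOR 0 = 1
n4 = E XOR n3 = 0 XOR 1 = 1
n5 = E AND n4 = 0 AND 1 = 0
n6 = n5 OR n2 = 0 OR 1 = 1
n7 = C XOR n6 = 1 XOR 1 = 0
So n7 = 0.

B=1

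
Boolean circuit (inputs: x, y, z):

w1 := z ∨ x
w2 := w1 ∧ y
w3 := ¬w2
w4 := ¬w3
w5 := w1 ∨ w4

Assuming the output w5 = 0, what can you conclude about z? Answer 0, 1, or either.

0

w5 = w1 ∨ w4 must be 0, so both w1 = 0 and w4 = 0.
w1 = z ∨ x must be 0, so both z = 0 and x = 0.
w4 = ¬w3 must be 0, so w3 = 1.
Every assignment with w5 = 0 has z = 0; there are 2 such assignment(s).
  x=0, y=0, z=0
  x=0, y=1, z=0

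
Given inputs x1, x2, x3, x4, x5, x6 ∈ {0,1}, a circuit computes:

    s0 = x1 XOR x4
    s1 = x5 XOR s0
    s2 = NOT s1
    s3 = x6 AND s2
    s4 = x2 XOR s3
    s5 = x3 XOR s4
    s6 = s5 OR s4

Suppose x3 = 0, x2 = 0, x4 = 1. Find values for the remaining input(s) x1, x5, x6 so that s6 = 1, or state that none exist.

x1=0 x5=1 x6=1

s6 = s5 OR s4 must be 1, so at least one of s5, s4 is 1.
Check with x3 = 0, x2 = 0, x4 = 1 and x1=0, x5=1, x6=1:
s0 = x1 XOR x4 = 0 XOR 1 = 1
s1 = x5 XOR s0 = 1 XOR 1 = 0
s2 = NOT s1 = NOT 0 = 1
s3 = x6 AND s2 = 1 AND 1 = 1
s4 = x2 XOR s3 = 0 XOR 1 = 1
s5 = x3 XOR s4 = 0 XOR 1 = 1
s6 = s5 OR s4 = 1 OR 1 = 1
So s6 = 1.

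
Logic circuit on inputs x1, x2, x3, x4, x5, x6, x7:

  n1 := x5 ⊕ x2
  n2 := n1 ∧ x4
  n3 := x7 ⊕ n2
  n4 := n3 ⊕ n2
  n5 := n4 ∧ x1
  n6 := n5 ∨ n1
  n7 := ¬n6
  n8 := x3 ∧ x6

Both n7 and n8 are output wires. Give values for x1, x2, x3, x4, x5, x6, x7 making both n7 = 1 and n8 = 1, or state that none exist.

Check with x1=0 x2=0 x3=1 x4=1 x5=0 x6=1 x7=1:
n1 = x5 ⊕ x2 = 0 ⊕ 0 = 0
n2 = n1 ∧ x4 = 0 ∧ 1 = 0
n3 = x7 ⊕ n2 = 1 ⊕ 0 = 1
n4 = n3 ⊕ n2 = 1 ⊕ 0 = 1
n5 = n4 ∧ x1 = 1 ∧ 0 = 0
n6 = n5 ∨ n1 = 0 ∨ 0 = 0
n7 = ¬n6 = ¬0 = 1
n8 = x3 ∧ x6 = 1 ∧ 1 = 1
So n7 = 1 and n8 = 1.

x1=0 x2=0 x3=1 x4=1 x5=0 x6=1 x7=1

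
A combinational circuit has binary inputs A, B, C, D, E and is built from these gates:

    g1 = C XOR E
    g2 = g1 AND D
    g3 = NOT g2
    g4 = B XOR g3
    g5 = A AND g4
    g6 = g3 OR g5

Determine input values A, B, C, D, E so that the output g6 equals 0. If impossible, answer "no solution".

A=1 B=0 C=0 D=1 E=1

g6 = g3 OR g5 must be 0, so both g3 = 0 and g5 = 0.
g3 = NOT g2 must be 0, so g2 = 1.
g5 = A AND g4 must be 0, so at least one of A, g4 is 0.
Check with A=1 B=0 C=0 D=1 E=1:
g1 = C XOR E = 0 XOR 1 = 1
g2 = g1 AND D = 1 AND 1 = 1
g3 = NOT g2 = NOT 1 = 0
g4 = B XOR g3 = 0 XOR 0 = 0
g5 = A AND g4 = 1 AND 0 = 0
g6 = g3 OR g5 = 0 OR 0 = 0
So g6 = 0 as required.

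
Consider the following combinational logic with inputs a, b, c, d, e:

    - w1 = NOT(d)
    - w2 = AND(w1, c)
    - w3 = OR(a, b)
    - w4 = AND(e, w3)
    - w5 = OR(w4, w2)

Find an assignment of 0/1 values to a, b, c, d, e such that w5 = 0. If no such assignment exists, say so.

w5 = OR(w4, w2) must be 0, so both w4 = 0 and w2 = 0.
w4 = AND(e, w3) must be 0, so at least one of e, w3 is 0.
Check with a=0, b=1, c=0, d=1, e=0:
w1 = NOT(d) = NOT 1 = 0
w2 = AND(w1, c) = AND(0, 0) = 0
w3 = OR(a, b) = OR(0, 1) = 1
w4 = AND(e, w3) = AND(0, 1) = 0
w5 = OR(w4, w2) = OR(0, 0) = 0
So w5 = 0 as required.

a=0, b=1, c=0, d=1, e=0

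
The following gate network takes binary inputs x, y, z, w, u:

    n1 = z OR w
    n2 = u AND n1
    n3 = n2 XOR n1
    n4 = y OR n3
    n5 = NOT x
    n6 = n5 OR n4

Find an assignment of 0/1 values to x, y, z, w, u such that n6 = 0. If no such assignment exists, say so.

n6 = n5 OR n4 must be 0, so both n5 = 0 and n4 = 0.
n5 = NOT x must be 0, so x = 1.
n4 = y OR n3 must be 0, so both y = 0 and n3 = 0.
Check with x=1, y=0, z=0, w=1, u=1:
n1 = z OR w = 0 OR 1 = 1
n2 = u AND n1 = 1 AND 1 = 1
n3 = n2 XOR n1 = 1 XOR 1 = 0
n4 = y OR n3 = 0 OR 0 = 0
n5 = NOT x = NOT 1 = 0
n6 = n5 OR n4 = 0 OR 0 = 0
So n6 = 0 as required.

x=1, y=0, z=0, w=1, u=1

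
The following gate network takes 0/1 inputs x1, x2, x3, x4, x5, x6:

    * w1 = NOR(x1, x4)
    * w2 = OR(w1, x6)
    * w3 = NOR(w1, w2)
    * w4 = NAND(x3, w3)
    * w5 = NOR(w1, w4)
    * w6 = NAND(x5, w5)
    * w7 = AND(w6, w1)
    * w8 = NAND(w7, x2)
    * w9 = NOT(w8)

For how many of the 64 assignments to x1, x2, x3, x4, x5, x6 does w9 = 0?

w9 = NOT(w8) must be 0, so w8 = 1.
w8 = NAND(w7, x2) must be 1, so at least one of w7, x2 is 0.
Enumerating the 64 input combinations, 56 give w9 = 0 and 8 give w9 = 1.

56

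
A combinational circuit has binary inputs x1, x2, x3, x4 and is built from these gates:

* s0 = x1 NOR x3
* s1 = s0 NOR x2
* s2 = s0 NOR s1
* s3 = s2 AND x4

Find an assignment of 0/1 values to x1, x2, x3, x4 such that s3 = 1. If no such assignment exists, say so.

Check with x1=1, x2=1, x3=0, x4=1:
s0 = x1 NOR x3 = 1 NOR 0 = 0
s1 = s0 NOR x2 = 0 NOR 1 = 0
s2 = s0 NOR s1 = 0 NOR 0 = 1
s3 = s2 AND x4 = 1 AND 1 = 1
So s3 = 1 as required.

x1=1, x2=1, x3=0, x4=1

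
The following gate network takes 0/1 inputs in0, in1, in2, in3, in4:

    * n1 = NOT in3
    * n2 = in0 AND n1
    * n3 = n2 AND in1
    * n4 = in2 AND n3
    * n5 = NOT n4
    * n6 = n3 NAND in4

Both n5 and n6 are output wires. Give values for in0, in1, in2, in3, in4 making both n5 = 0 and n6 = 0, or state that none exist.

in0=1, in1=1, in2=1, in3=0, in4=1

Check with in0=1, in1=1, in2=1, in3=0, in4=1:
n1 = NOT in3 = NOT 0 = 1
n2 = in0 AND n1 = 1 AND 1 = 1
n3 = n2 AND in1 = 1 AND 1 = 1
n4 = in2 AND n3 = 1 AND 1 = 1
n5 = NOT n4 = NOT 1 = 0
n6 = n3 NAND in4 = 1 NAND 1 = 0
So n5 = 0 and n6 = 0.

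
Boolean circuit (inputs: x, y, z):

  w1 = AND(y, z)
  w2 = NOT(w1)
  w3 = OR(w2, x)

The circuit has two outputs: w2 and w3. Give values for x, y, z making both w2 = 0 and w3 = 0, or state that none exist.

x=0 y=1 z=1

Check with x=0 y=1 z=1:
w1 = AND(y, z) = AND(1, 1) = 1
w2 = NOT(w1) = NOT 1 = 0
w3 = OR(w2, x) = OR(0, 0) = 0
So w2 = 0 and w3 = 0.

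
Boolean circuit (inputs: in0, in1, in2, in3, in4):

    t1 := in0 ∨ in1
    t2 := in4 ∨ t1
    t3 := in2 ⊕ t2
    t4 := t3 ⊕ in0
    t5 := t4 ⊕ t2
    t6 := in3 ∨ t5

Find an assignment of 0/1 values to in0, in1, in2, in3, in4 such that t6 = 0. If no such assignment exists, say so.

in0=1 in1=1 in2=1 in3=0 in4=1

t6 = in3 ∨ t5 must be 0, so both in3 = 0 and t5 = 0.
t5 = t4 ⊕ t2 must be 0, so t4 and t2 are equal.
Check with in0=1 in1=1 in2=1 in3=0 in4=1:
t1 = in0 ∨ in1 = 1 ∨ 1 = 1
t2 = in4 ∨ t1 = 1 ∨ 1 = 1
t3 = in2 ⊕ t2 = 1 ⊕ 1 = 0
t4 = t3 ⊕ in0 = 0 ⊕ 1 = 1
t5 = t4 ⊕ t2 = 1 ⊕ 1 = 0
t6 = in3 ∨ t5 = 0 ∨ 0 = 0
So t6 = 0 as required.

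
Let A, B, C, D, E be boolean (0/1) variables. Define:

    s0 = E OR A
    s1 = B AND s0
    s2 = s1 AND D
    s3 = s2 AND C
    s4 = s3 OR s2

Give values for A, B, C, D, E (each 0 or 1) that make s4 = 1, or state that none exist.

s4 = s3 OR s2 must be 1, so at least one of s3, s2 is 1.
Check with A=0, B=1, C=1, D=1, E=1:
s0 = E OR A = 1 OR 0 = 1
s1 = B AND s0 = 1 AND 1 = 1
s2 = s1 AND D = 1 AND 1 = 1
s3 = s2 AND C = 1 AND 1 = 1
s4 = s3 OR s2 = 1 OR 1 = 1
So s4 = 1 as required.

A=0, B=1, C=1, D=1, E=1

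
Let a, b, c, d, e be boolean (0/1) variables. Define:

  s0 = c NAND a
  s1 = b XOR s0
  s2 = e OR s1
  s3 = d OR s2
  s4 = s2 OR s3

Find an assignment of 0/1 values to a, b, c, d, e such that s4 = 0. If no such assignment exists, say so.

Check with a=1, b=0, c=1, d=0, e=0:
s0 = c NAND a = 1 NAND 1 = 0
s1 = b XOR s0 = 0 XOR 0 = 0
s2 = e OR s1 = 0 OR 0 = 0
s3 = d OR s2 = 0 OR 0 = 0
s4 = s2 OR s3 = 0 OR 0 = 0
So s4 = 0 as required.

a=1, b=0, c=1, d=0, e=0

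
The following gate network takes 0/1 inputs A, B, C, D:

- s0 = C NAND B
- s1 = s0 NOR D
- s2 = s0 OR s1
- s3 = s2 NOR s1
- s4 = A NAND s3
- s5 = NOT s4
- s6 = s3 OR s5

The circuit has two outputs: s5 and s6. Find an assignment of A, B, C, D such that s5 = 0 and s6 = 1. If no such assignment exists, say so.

Check with A=0, B=1, C=1, D=1:
s0 = C NAND B = 1 NAND 1 = 0
s1 = s0 NOR D = 0 NOR 1 = 0
s2 = s0 OR s1 = 0 OR 0 = 0
s3 = s2 NOR s1 = 0 NOR 0 = 1
s4 = A NAND s3 = 0 NAND 1 = 1
s5 = NOT s4 = NOT 1 = 0
s6 = s3 OR s5 = 1 OR 0 = 1
So s5 = 0 and s6 = 1.

A=0, B=1, C=1, D=1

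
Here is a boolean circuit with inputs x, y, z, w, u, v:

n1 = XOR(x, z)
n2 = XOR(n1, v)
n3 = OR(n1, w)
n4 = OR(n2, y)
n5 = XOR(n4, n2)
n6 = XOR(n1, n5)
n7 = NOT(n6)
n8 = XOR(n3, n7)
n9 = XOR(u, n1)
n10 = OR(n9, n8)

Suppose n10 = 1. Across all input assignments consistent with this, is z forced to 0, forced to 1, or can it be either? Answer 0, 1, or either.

Both values of z occur among assignments with n10 = 1:
  z=0: x=0, y=0, z=0, w=0, u=0, v=0
  z=1: x=0, y=0, z=1, w=0, u=0, v=0

either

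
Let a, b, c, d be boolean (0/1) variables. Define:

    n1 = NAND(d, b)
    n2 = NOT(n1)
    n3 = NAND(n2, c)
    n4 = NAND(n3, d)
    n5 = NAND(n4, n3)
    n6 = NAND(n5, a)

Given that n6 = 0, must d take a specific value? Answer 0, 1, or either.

1

n6 = NAND(n5, a) must be 0, so both n5 = 1 and a = 1.
n5 = NAND(n4, n3) must be 1, so at least one of n4, n3 is 0.
Every assignment with n6 = 0 has d = 1; there are 4 such assignment(s).
  a=1, b=0, c=0, d=1
  a=1, b=0, c=1, d=1
  a=1, b=1, c=0, d=1
  a=1, b=1, c=1, d=1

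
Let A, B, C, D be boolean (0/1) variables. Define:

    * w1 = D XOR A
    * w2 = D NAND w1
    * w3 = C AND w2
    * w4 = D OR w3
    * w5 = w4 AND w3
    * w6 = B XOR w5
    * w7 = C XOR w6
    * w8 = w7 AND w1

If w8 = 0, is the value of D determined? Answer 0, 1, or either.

either

Both values of D occur among assignments with w8 = 0:
  D=0: A=0, B=0, C=0, D=0
  D=1: A=0, B=0, C=0, D=1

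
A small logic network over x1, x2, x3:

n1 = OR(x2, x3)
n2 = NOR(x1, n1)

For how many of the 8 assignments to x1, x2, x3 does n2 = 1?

n2 = NOR(x1, n1) must be 1, so both x1 = 0 and n1 = 0.
n1 = OR(x2, x3) must be 0, so both x2 = 0 and x3 = 0.
Satisfying assignments:
  x1=0, x2=0, x3=0

1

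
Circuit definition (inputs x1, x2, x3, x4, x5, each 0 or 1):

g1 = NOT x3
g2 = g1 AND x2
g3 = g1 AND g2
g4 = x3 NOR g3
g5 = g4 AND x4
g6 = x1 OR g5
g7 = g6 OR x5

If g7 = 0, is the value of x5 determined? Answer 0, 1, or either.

g7 = g6 OR x5 must be 0, so both g6 = 0 and x5 = 0.
g6 = x1 OR g5 must be 0, so both x1 = 0 and g5 = 0.
Every assignment with g7 = 0 has x5 = 0; there are 7 such assignment(s).

0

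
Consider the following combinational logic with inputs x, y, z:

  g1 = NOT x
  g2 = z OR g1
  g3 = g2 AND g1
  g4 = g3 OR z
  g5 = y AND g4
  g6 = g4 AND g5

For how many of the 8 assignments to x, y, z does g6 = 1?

g6 = g4 AND g5 must be 1, so both g4 = 1 and g5 = 1.
g4 = g3 OR z must be 1, so at least one of g3, z is 1.
Satisfying assignments:
  x=0, y=1, z=0
  x=0, y=1, z=1
  x=1, y=1, z=1

3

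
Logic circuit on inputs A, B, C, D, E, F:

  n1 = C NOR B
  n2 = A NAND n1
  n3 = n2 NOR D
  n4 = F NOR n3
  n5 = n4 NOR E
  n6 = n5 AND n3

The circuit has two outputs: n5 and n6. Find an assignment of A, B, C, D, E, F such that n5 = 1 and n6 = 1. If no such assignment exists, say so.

Check with A=1 B=0 C=0 D=0 E=0 F=1:
n1 = C NOR B = 0 NOR 0 = 1
n2 = A NAND n1 = 1 NAND 1 = 0
n3 = n2 NOR D = 0 NOR 0 = 1
n4 = F NOR n3 = 1 NOR 1 = 0
n5 = n4 NOR E = 0 NOR 0 = 1
n6 = n5 AND n3 = 1 AND 1 = 1
So n5 = 1 and n6 = 1.

A=1 B=0 C=0 D=0 E=0 F=1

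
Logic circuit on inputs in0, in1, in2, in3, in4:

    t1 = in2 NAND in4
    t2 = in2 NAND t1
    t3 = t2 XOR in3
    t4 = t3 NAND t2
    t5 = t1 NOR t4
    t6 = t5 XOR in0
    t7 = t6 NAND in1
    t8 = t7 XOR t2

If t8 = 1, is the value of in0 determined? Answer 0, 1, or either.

Both values of in0 occur among assignments with t8 = 1:
  in0=0: in0=0, in1=0, in2=1, in3=0, in4=0
  in0=1: in0=1, in1=0, in2=1, in3=0, in4=0

either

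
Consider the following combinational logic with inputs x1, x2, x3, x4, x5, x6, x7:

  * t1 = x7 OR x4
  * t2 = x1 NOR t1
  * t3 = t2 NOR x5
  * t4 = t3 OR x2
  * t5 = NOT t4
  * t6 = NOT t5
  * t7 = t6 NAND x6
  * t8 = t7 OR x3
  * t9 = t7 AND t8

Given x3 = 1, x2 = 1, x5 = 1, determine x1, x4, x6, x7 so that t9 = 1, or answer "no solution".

x1=0, x4=1, x6=0, x7=1

t9 = t7 AND t8 must be 1, so both t7 = 1 and t8 = 1.
Check with x3 = 1, x2 = 1, x5 = 1 and x1=0, x4=1, x6=0, x7=1:
t1 = x7 OR x4 = 1 OR 1 = 1
t2 = x1 NOR t1 = 0 NOR 1 = 0
t3 = t2 NOR x5 = 0 NOR 1 = 0
t4 = t3 OR x2 = 0 OR 1 = 1
t5 = NOT t4 = NOT 1 = 0
t6 = NOT t5 = NOT 0 = 1
t7 = t6 NAND x6 = 1 NAND 0 = 1
t8 = t7 OR x3 = 1 OR 1 = 1
t9 = t7 AND t8 = 1 AND 1 = 1
So t9 = 1.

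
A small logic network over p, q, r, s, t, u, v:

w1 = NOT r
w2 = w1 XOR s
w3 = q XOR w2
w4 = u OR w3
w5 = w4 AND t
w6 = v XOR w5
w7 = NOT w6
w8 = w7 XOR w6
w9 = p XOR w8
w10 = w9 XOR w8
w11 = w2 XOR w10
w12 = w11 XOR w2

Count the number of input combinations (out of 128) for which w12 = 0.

w12 = w11 XOR w2 must be 0, so w11 and w2 are equal.
Enumerating the 128 input combinations, 64 give w12 = 0 and 64 give w12 = 1.

64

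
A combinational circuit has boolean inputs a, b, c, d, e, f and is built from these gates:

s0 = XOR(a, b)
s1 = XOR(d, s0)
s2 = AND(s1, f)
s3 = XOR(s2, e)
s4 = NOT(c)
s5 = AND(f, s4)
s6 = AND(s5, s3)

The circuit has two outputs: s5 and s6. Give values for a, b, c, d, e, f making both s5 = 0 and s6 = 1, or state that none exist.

no solution exists

Across all 64 input combinations, none give both s5 = 0 and s6 = 1.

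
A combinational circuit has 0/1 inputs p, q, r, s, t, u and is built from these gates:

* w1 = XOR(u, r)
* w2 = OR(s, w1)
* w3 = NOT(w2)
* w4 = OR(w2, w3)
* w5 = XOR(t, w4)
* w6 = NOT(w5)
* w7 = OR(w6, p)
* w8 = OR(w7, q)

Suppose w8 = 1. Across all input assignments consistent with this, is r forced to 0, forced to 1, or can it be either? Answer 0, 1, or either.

either

Both values of r occur among assignments with w8 = 1:
  r=0: p=0, q=0, r=0, s=0, t=1, u=0
  r=1: p=0, q=0, r=1, s=0, t=1, u=0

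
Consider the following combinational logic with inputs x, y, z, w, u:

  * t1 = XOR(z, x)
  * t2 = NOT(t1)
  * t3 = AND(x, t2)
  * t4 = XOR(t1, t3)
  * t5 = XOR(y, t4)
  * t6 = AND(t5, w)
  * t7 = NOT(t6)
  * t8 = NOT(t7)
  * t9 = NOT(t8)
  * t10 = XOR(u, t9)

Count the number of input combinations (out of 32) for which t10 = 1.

t10 = XOR(u, t9) must be 1, so u and t9 differ.
Enumerating the 32 input combinations, 16 give t10 = 1 and 16 give t10 = 0.

16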